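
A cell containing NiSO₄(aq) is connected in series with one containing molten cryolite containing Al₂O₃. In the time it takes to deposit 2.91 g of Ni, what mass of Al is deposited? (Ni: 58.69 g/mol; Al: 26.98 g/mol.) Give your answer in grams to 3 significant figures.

n(Ni) = 2.91 / 58.69 = 0.04958 mol
Ni²⁺ + 2e⁻ → Ni, so n(e⁻) = 2 × 0.04958 = 0.09916 mol
Since the cells are in series, n(e⁻) in the Al cell is also 0.09916 mol.
Al³⁺ + 3e⁻ → Al, so n(Al) = 0.09916 / 3 = 0.03305 mol
m(Al) = 0.03305 × 26.98 = 0.892 g

0.892 g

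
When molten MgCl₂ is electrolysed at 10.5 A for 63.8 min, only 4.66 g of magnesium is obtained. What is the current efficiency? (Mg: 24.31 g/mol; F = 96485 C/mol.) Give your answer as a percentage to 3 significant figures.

Q = 10.5 × 3828 = 40190 C
n(e⁻) = 40190 / 96485 = 0.4165 mol
Mg²⁺ + 2e⁻ → Mg, so theoretical n(Mg) = 0.2083 mol → 5.064 g
Efficiency = 4.66 / 5.064 = 0.9202 = 92.0%

92.0%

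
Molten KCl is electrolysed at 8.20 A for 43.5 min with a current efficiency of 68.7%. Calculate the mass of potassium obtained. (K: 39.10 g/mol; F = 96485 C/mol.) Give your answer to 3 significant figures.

5.96 g

Q = 8.20 × 2610 = 21400 C
n(e⁻) = 21400 / 96485 = 0.2218 mol
K⁺ + e⁻ → K, so theoretical m(K) = 0.2218 × 39.10 = 8.672 g
Actual mass = 68.7% × 8.672 = 5.96 g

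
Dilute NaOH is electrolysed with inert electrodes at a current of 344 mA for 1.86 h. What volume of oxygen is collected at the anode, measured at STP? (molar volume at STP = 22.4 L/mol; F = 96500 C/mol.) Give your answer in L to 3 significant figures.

0.134 L

Q = 0.344 A × 6696 s = 2303 C
Moles of electrons = 2303 / 96500 = 0.02387 mol
2H₂O → O₂ + 4H⁺ + 4e⁻, so n(O₂) = 0.02387 / 4 = 0.005968 mol
V = 0.005968 × 22.4 = 0.1337 L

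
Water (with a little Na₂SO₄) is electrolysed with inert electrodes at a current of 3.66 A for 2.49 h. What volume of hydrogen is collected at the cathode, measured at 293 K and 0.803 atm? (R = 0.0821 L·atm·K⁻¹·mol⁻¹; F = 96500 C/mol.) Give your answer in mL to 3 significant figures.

5090 mL

Q = 3.66 A × 8964 s = 32810 C
Moles of electrons = 32810 / 96500 = 0.3400 mol
2H⁺ + 2e⁻ → H₂, so n(H₂) = 0.3400 / 2 = 0.1700 mol
V = nRT/P = 0.1700 × 0.0821 × 293 / 0.803 = 5.093 L
= 5090 mL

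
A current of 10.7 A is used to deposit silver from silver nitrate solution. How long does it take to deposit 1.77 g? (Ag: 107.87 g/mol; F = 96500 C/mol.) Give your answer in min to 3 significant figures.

2.47 min

n(Ag) = 1.77 / 107.87 = 0.01641 mol
Ag⁺ + e⁻ → Ag, so n(e⁻) = 0.01641 mol
Q = 0.01641 × 96500 = 1584 C
t = Q / I = 1584 / 10.7 = 148.0 s = 2.47 min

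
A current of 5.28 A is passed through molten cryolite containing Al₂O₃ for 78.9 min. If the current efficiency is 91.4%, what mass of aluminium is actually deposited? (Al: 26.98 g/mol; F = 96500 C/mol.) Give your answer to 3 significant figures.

2.13 g

Q = 5.28 × 4734 = 25000 C
n(e⁻) = 25000 / 96500 = 0.2591 mol
Al³⁺ + 3e⁻ → Al, so theoretical m(Al) = 0.08637 × 26.98 = 2.330 g
Actual mass = 91.4% × 2.330 = 2.13 g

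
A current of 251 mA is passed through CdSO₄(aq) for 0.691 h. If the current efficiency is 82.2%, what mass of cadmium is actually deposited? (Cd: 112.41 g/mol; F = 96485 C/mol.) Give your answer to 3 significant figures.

0.299 g

Q = 0.251 × 2487.6 = 624.4 C
n(e⁻) = 624.4 / 96485 = 0.006471 mol
Cd²⁺ + 2e⁻ → Cd, so theoretical m(Cd) = 0.003236 × 112.41 = 0.3638 g
Actual mass = 82.2% × 0.3638 = 0.299 g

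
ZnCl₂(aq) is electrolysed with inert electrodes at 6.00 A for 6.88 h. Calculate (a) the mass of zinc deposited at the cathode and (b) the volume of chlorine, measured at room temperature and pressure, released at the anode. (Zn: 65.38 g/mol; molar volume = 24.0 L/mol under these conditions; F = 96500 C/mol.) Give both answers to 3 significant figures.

Q = 6.00 × 24768 = 1.486×10^5 C; n(e⁻) = 1.486×10^5 / 96500 = 1.540 mol
Cathode: Zn²⁺ + 2e⁻ → Zn → n(Zn) = 1.540/2 = 0.7700 mol → 50.3 g
Anode: 2Cl⁻ → Cl₂ + 2e⁻ → n(Cl₂) = 1.540/2 = 0.7700 mol → 18.5 L

50.3 g Zn; 18.5 L Cl₂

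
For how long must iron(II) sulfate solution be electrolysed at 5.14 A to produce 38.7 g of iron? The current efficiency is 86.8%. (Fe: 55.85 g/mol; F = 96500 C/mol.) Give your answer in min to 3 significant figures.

500 min

n(Fe) = 38.7 / 55.85 = 0.6929 mol
Fe²⁺ + 2e⁻ → Fe, so n(e⁻) = 2 × 0.6929 = 1.386 mol
Q = 1.386 × 96500 / 0.868 = 1.541×10^5 C
t = Q / I = 1.541×10^5 / 5.14 = 29980 s = 500 min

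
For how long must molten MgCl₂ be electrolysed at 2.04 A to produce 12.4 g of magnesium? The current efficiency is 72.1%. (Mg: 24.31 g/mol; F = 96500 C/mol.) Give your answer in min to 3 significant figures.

n(Mg) = 12.4 / 24.31 = 0.5101 mol
Mg²⁺ + 2e⁻ → Mg, so n(e⁻) = 2 × 0.5101 = 1.020 mol
Q = 1.020 × 96500 / 0.721 = 1.365×10^5 C
t = Q / I = 1.365×10^5 / 2.04 = 66910 s = 1120 min

1120 min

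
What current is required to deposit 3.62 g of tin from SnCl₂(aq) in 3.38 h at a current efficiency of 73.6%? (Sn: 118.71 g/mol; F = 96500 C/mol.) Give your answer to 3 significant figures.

0.657 A

n(Sn) = 3.62 / 118.71 = 0.03049 mol
Sn²⁺ + 2e⁻ → Sn, so n(e⁻) = 2 × 0.03049 = 0.06098 mol
Q = 0.06098 × 96500 / 0.736 = 7995 C
I = Q / t = 7995 / 12168 s = 0.657 A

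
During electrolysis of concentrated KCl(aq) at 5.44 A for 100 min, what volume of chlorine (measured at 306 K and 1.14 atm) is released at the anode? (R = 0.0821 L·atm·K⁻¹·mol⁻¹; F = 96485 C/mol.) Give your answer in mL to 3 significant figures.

Charge passed = 5.44 × 6000 = 32640 C
Moles of electrons = 32640 / 96485 = 0.3383 mol
2Cl⁻ → Cl₂ + 2e⁻, so n(Cl₂) = 0.3383 / 2 = 0.1692 mol
V = nRT/P = 0.1692 × 0.0821 × 306 / 1.14 = 3.729 L
= 3730 mL

3730 mL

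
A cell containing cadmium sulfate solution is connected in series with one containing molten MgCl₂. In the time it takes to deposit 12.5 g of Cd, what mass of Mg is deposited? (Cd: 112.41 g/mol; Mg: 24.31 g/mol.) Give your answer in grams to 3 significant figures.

n(Cd) = 12.5 / 112.41 = 0.1112 mol
Cd²⁺ + 2e⁻ → Cd, so n(e⁻) = 2 × 0.1112 = 0.2224 mol
Since the cells are in series, n(e⁻) in the Mg cell is also 0.2224 mol.
Mg²⁺ + 2e⁻ → Mg, so n(Mg) = 0.2224 / 2 = 0.1112 mol
m(Mg) = 0.1112 × 24.31 = 2.70 g

2.70 g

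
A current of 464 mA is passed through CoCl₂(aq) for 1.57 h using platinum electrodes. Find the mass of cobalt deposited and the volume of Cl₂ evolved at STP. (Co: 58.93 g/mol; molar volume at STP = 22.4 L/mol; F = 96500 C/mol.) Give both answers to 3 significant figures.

0.801 g Co; 0.304 L Cl₂

Q = 0.464 × 5652 = 2623 C; n(e⁻) = 2623 / 96500 = 0.02718 mol
Cathode: Co²⁺ + 2e⁻ → Co → n(Co) = 0.02718/2 = 0.01359 mol → 0.801 g
Anode: 2Cl⁻ → Cl₂ + 2e⁻ → n(Cl₂) = 0.02718/2 = 0.01359 mol → 0.304 L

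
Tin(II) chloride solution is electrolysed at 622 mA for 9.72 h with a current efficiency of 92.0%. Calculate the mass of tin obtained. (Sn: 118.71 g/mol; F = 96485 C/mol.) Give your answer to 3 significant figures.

Q = 0.622 × 34992 = 21770 C
n(e⁻) = 21770 / 96485 = 0.2256 mol
Sn²⁺ + 2e⁻ → Sn, so theoretical m(Sn) = 0.1128 × 118.71 = 13.39 g
Actual mass = 92.0% × 13.39 = 12.3 g

12.3 g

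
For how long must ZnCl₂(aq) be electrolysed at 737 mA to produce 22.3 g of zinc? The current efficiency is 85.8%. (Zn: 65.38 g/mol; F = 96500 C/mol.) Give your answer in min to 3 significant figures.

1740 min

n(Zn) = 22.3 / 65.38 = 0.3411 mol
Zn²⁺ + 2e⁻ → Zn, so n(e⁻) = 2 × 0.3411 = 0.6822 mol
Q = 0.6822 × 96500 / 0.858 = 76730 C
t = Q / I = 76730 / 0.737 = 1.041×10^5 s = 1740 min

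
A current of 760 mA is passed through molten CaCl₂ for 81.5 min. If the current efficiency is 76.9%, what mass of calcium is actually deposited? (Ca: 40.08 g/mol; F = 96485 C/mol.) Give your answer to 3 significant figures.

0.594 g

Q = 0.760 × 4890 = 3716 C
n(e⁻) = 3716 / 96485 = 0.03851 mol
Ca²⁺ + 2e⁻ → Ca, so theoretical m(Ca) = 0.01926 × 40.08 = 0.7719 g
Actual mass = 76.9% × 0.7719 = 0.594 g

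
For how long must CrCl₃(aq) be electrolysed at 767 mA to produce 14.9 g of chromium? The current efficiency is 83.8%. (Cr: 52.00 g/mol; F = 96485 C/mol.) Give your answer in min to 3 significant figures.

2150 min

n(Cr) = 14.9 / 52.00 = 0.2865 mol
Cr³⁺ + 3e⁻ → Cr, so n(e⁻) = 3 × 0.2865 = 0.8595 mol
Q = 0.8595 × 96485 / 0.838 = 98960 C
t = Q / I = 98960 / 0.767 = 1.290×10^5 s = 2150 min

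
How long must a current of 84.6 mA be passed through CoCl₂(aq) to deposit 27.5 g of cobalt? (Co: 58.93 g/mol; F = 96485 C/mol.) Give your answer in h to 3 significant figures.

296 h

n(Co) = 27.5 / 58.93 = 0.4667 mol
Co²⁺ + 2e⁻ → Co, so n(e⁻) = 2 × 0.4667 = 0.9334 mol
Q = 0.9334 × 96485 = 90060 C
t = Q / I = 90060 / 0.0846 = 1.065×10^6 s = 296 h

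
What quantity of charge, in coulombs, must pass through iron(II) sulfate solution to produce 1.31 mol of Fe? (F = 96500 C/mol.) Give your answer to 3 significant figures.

Fe²⁺ + 2e⁻ → Fe, so n(e⁻) = 2 × 1.31 = 2.620 mol
Q = 2.620 × 96500 = 2.528×10^5 C

2.53×10^5 C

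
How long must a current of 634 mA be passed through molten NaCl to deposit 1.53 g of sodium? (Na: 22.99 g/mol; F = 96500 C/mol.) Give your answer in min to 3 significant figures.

n(Na) = 1.53 / 22.99 = 0.06655 mol
Na⁺ + e⁻ → Na, so n(e⁻) = 0.06655 mol
Q = 0.06655 × 96500 = 6422 C
t = Q / I = 6422 / 0.634 = 10130 s = 169 min

169 min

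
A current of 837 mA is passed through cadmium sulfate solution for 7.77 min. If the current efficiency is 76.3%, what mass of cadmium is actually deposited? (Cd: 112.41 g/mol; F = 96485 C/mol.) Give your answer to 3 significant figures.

Q = 0.837 × 466.2 = 390.2 C
n(e⁻) = 390.2 / 96485 = 0.004044 mol
Cd²⁺ + 2e⁻ → Cd, so theoretical m(Cd) = 0.002022 × 112.41 = 0.2273 g
Actual mass = 76.3% × 0.2273 = 0.173 g

0.173 g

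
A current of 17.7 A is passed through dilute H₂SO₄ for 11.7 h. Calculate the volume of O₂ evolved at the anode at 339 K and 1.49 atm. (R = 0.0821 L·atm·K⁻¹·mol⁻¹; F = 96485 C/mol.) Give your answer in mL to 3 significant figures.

Charge passed = 17.7 × 42120 = 7.455×10^5 C
n(e⁻) = 7.455×10^5 / 96485 = 7.727 mol
2H₂O → O₂ + 4H⁺ + 4e⁻, so n(O₂) = 7.727 / 4 = 1.932 mol
V = nRT/P = 1.932 × 0.0821 × 339 / 1.49 = 36.09 L
= 36100 mL

36100 mL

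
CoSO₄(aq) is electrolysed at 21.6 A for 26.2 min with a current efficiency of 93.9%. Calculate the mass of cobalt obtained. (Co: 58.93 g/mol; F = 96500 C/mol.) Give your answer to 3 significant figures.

Q = 21.6 × 1572 = 33960 C
n(e⁻) = 33960 / 96500 = 0.3519 mol
Co²⁺ + 2e⁻ → Co, so theoretical m(Co) = 0.1760 × 58.93 = 10.37 g
Actual mass = 93.9% × 10.37 = 9.74 g

9.74 g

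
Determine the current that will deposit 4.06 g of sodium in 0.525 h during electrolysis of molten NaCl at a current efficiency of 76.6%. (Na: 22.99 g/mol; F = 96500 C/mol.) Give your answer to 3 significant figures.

11.8 A

n(Na) = 4.06 / 22.99 = 0.1766 mol
Na⁺ + e⁻ → Na, so n(e⁻) = 0.1766 mol
Q = 0.1766 × 96500 / 0.766 = 22250 C
I = Q / t = 22250 / 1890 s = 11.8 A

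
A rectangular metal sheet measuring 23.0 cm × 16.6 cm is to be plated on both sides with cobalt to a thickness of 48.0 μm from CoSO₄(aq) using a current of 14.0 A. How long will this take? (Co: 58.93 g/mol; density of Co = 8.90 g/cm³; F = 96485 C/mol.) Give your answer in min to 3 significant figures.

127 min

Plated area = 2 × 23.0 × 16.6 = 763.6 cm²
Volume = 763.6 × 48.0×10⁻⁴ cm = 3.665 cm³
m(Co) = 3.665 × 8.90 = 32.62 g
n(Co) = 32.62 / 58.93 = 0.5535 mol; n(e⁻) = 2 × 0.5535 = 1.107 mol
Q = 1.107 × 96485 = 1.068×10^5 C
t = 1.068×10^5 / 14.0 = 7629 s = 127 min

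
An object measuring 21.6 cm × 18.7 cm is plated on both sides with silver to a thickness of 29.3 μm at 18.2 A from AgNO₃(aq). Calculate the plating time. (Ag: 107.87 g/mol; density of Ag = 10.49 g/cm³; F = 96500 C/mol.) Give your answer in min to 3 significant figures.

20.3 min

Plated area = 2 × 21.6 × 18.7 = 807.8 cm²
Volume = 807.8 × 29.3×10⁻⁴ cm = 2.367 cm³
m(Ag) = 2.367 × 10.49 = 24.83 g
n(Ag) = 24.83 / 107.87 = 0.2302 mol; n(e⁻) = 0.2302 mol
Q = 0.2302 × 96500 = 22210 C
t = 22210 / 18.2 = 1220 s = 20.3 min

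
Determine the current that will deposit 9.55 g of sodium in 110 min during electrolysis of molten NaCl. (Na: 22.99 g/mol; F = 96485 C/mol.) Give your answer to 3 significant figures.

6.07 A

n(Na) = 9.55 / 22.99 = 0.4154 mol
Na⁺ + e⁻ → Na, so n(e⁻) = 0.4154 mol
Q = 0.4154 × 96485 = 40080 C
I = Q / t = 40080 / 6600 s = 6.07 A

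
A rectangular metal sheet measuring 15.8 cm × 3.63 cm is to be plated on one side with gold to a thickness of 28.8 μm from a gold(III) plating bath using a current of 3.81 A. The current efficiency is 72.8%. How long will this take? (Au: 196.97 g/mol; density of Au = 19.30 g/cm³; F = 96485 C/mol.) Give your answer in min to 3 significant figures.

28.2 min

Plated area = 15.8 × 3.63 = 57.35 cm²
Volume = 57.35 × 28.8×10⁻⁴ cm = 0.1652 cm³
m(Au) = 0.1652 × 19.30 = 3.188 g
n(Au) = 3.188 / 196.97 = 0.01619 mol; n(e⁻) = 3 × 0.01619 = 0.04857 mol
Q = 0.04857 × 96485 / 0.728 = 6437 C
t = 6437 / 3.81 = 1690 s = 28.2 min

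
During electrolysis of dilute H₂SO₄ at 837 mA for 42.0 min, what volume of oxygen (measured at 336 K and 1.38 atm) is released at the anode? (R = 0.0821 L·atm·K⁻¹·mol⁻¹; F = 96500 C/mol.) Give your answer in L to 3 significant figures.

0.109 L

Charge passed = 0.837 × 2520 = 2109 C
n(e⁻) = 2109 / 96500 = 0.02185 mol
2H₂O → O₂ + 4H⁺ + 4e⁻, so n(O₂) = 0.02185 / 4 = 0.005463 mol
V = nRT/P = 0.005463 × 0.0821 × 336 / 1.38 = 0.1092 L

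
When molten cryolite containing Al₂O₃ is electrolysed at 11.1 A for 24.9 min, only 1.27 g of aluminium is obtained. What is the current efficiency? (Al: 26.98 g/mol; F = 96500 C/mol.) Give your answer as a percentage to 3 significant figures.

Q = 11.1 × 1494 = 16580 C
n(e⁻) = 16580 / 96500 = 0.1718 mol
Al³⁺ + 3e⁻ → Al, so theoretical n(Al) = 0.05727 mol → 1.545 g
Efficiency = 1.27 / 1.545 = 0.8220 = 82.2%

82.2%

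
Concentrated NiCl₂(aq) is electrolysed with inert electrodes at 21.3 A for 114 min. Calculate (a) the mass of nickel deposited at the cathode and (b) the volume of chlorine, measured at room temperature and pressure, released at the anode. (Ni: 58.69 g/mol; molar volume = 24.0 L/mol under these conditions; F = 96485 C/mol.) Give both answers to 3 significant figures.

Q = 21.3 × 6840 = 1.457×10^5 C; n(e⁻) = 1.457×10^5 / 96485 = 1.510 mol
Cathode: Ni²⁺ + 2e⁻ → Ni → n(Ni) = 1.510/2 = 0.7550 mol → 44.3 g
Anode: 2Cl⁻ → Cl₂ + 2e⁻ → n(Cl₂) = 1.510/2 = 0.7550 mol → 18.1 L

44.3 g Ni; 18.1 L Cl₂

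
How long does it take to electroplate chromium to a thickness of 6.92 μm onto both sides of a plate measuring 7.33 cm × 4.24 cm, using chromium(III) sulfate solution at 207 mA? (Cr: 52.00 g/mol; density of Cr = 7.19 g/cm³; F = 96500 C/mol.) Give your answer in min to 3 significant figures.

139 min

Plated area = 2 × 7.33 × 4.24 = 62.16 cm²
Volume = 62.16 × 6.92×10⁻⁴ cm = 0.04301 cm³
m(Cr) = 0.04301 × 7.19 = 0.3092 g
n(Cr) = 0.3092 / 52.00 = 0.005946 mol; n(e⁻) = 3 × 0.005946 = 0.01784 mol
Q = 0.01784 × 96500 = 1722 C
t = 1722 / 0.207 = 8319 s = 139 min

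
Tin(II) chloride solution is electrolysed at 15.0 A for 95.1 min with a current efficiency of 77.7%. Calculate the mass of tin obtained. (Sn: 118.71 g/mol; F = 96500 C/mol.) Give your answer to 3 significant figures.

Q = 15.0 × 5706 = 85590 C
n(e⁻) = 85590 / 96500 = 0.8869 mol
Sn²⁺ + 2e⁻ → Sn, so theoretical m(Sn) = 0.4435 × 118.71 = 52.65 g
Actual mass = 77.7% × 52.65 = 40.9 g

40.9 g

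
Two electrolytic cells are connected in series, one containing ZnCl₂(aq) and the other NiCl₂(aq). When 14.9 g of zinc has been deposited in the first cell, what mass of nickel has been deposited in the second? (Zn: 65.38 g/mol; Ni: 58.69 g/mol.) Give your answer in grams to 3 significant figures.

13.4 g

n(Zn) = 14.9 / 65.38 = 0.2279 mol
Zn²⁺ + 2e⁻ → Zn, so n(e⁻) = 2 × 0.2279 = 0.4558 mol
Since the cells are in series, n(e⁻) in the Ni cell is also 0.4558 mol.
Ni²⁺ + 2e⁻ → Ni, so n(Ni) = 0.4558 / 2 = 0.2279 mol
m(Ni) = 0.2279 × 58.69 = 13.4 g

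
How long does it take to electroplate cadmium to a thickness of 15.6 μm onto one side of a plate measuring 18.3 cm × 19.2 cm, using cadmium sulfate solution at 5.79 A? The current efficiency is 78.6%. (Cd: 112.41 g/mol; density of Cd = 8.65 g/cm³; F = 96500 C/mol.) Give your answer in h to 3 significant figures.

0.497 h

Plated area = 18.3 × 19.2 = 351.4 cm²
Volume = 351.4 × 15.6×10⁻⁴ cm = 0.5482 cm³
m(Cd) = 0.5482 × 8.65 = 4.742 g
n(Cd) = 4.742 / 112.41 = 0.04218 mol; n(e⁻) = 2 × 0.04218 = 0.08436 mol
Q = 0.08436 × 96500 / 0.786 = 10360 C
t = 10360 / 5.79 = 1789 s = 0.497 h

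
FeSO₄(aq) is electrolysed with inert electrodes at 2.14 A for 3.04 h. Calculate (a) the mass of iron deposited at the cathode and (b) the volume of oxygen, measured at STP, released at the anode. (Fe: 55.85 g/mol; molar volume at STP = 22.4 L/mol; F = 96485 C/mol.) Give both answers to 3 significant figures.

6.78 g Fe; 1.36 L O₂

Q = 2.14 × 10944 = 23420 C; n(e⁻) = 23420 / 96485 = 0.2427 mol
Cathode: Fe²⁺ + 2e⁻ → Fe → n(Fe) = 0.2427/2 = 0.1214 mol → 6.78 g
Anode: 2H₂O → O₂ + 4H⁺ + 4e⁻ → n(O₂) = 0.2427/4 = 0.06068 mol → 1.36 L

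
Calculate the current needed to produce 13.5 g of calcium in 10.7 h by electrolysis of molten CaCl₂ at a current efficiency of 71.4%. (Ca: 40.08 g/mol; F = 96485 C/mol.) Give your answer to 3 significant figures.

n(Ca) = 13.5 / 40.08 = 0.3368 mol
Ca²⁺ + 2e⁻ → Ca, so n(e⁻) = 2 × 0.3368 = 0.6736 mol
Q = 0.6736 × 96485 / 0.714 = 91030 C
I = Q / t = 91030 / 38520 s = 2.36 A

2.36 A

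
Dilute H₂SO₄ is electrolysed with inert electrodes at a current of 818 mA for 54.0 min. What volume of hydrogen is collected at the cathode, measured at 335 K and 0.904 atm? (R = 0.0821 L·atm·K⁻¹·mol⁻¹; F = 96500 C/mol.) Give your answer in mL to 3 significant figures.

Q = 0.818 A × 3240 s = 2650 C
n(e⁻) = 2650 / 96500 = 0.02746 mol
2H⁺ + 2e⁻ → H₂, so n(H₂) = 0.02746 / 2 = 0.01373 mol
V = nRT/P = 0.01373 × 0.0821 × 335 / 0.904 = 0.4177 L
= 418 mL

418 mL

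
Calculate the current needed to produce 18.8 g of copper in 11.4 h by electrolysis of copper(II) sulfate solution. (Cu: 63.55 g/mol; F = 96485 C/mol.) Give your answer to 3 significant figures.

n(Cu) = 18.8 / 63.55 = 0.2958 mol
Cu²⁺ + 2e⁻ → Cu, so n(e⁻) = 2 × 0.2958 = 0.5916 mol
Q = 0.5916 × 96485 = 57080 C
I = Q / t = 57080 / 41040 s = 1.39 A

1.39 A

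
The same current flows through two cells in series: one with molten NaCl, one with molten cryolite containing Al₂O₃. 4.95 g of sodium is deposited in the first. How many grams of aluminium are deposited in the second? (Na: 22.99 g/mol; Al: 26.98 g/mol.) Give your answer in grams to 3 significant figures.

1.94 g

n(Na) = 4.95 / 22.99 = 0.2153 mol
Na⁺ + e⁻ → Na, so n(e⁻) = 0.2153 mol
The cells are in series, so the same charge (and hence the same n(e⁻) = 0.2153 mol) passes through both.
Al³⁺ + 3e⁻ → Al, so n(Al) = 0.2153 / 3 = 0.07177 mol
m(Al) = 0.07177 × 26.98 = 1.94 g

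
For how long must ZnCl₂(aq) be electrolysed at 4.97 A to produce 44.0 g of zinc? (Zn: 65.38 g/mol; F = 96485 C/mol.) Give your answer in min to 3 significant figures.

436 min

n(Zn) = 44.0 / 65.38 = 0.6730 mol
Zn²⁺ + 2e⁻ → Zn, so n(e⁻) = 2 × 0.6730 = 1.346 mol
Q = 1.346 × 96485 = 1.299×10^5 C
t = Q / I = 1.299×10^5 / 4.97 = 26140 s = 436 min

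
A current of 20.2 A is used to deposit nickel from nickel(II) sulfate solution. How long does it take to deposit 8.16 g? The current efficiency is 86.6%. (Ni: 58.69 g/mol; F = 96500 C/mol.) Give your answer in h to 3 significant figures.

0.426 h

n(Ni) = 8.16 / 58.69 = 0.1390 mol
Ni²⁺ + 2e⁻ → Ni, so n(e⁻) = 2 × 0.1390 = 0.2780 mol
Q = 0.2780 × 96500 / 0.866 = 30980 C
t = Q / I = 30980 / 20.2 = 1534 s = 0.426 h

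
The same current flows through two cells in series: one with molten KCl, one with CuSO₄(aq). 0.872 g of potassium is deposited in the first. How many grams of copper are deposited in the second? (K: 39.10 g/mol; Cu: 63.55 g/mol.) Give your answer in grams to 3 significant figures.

0.709 g

n(K) = 0.872 / 39.10 = 0.02230 mol
K⁺ + e⁻ → K, so n(e⁻) = 0.02230 mol
In series, the same 0.02230 mol of electrons flows through the second cell.
Cu²⁺ + 2e⁻ → Cu, so n(Cu) = 0.02230 / 2 = 0.01115 mol
m(Cu) = 0.01115 × 63.55 = 0.709 g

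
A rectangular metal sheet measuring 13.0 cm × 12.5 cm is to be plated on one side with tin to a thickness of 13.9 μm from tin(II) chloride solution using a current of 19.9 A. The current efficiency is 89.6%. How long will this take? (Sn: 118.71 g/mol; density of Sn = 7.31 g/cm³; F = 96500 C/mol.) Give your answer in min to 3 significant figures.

2.51 min

Plated area = 13.0 × 12.5 = 162.5 cm²
Volume = 162.5 × 13.9×10⁻⁴ cm = 0.2259 cm³
m(Sn) = 0.2259 × 7.31 = 1.651 g
n(Sn) = 1.651 / 118.71 = 0.01391 mol; n(e⁻) = 2 × 0.01391 = 0.02782 mol
Q = 0.02782 × 96500 / 0.896 = 2996 C
t = 2996 / 19.9 = 150.6 s = 2.51 min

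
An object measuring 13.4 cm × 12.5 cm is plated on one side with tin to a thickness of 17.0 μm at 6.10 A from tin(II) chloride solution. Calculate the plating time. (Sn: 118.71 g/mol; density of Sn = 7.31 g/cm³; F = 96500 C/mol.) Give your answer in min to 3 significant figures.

9.25 min

Plated area = 13.4 × 12.5 = 167.5 cm²
Volume = 167.5 × 17.0×10⁻⁴ cm = 0.2848 cm³
m(Sn) = 0.2848 × 7.31 = 2.082 g
n(Sn) = 2.082 / 118.71 = 0.01754 mol; n(e⁻) = 2 × 0.01754 = 0.03508 mol
Q = 0.03508 × 96500 = 3385 C
t = 3385 / 6.10 = 554.9 s = 9.25 min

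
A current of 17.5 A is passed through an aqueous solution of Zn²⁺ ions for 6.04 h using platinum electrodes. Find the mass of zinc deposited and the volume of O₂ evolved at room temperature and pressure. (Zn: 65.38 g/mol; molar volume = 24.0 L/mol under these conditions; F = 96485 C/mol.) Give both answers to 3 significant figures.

Q = 17.5 × 21744 = 3.805×10^5 C; n(e⁻) = 3.805×10^5 / 96485 = 3.944 mol
Cathode: Zn²⁺ + 2e⁻ → Zn → n(Zn) = 3.944/2 = 1.972 mol → 129 g
Anode: 2H₂O → O₂ + 4H⁺ + 4e⁻ → n(O₂) = 3.944/4 = 0.9860 mol → 23.7 L

129 g Zn; 23.7 L O₂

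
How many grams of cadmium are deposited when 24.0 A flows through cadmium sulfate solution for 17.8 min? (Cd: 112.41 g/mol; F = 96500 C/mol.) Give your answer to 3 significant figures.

14.9 g

Q = 24.0 A × 1068 s = 25630 C
n(e⁻) = 25630 / 96500 = 0.2656 mol
Cd²⁺ + 2e⁻ → Cd, so n(Cd) = 0.2656 / 2 = 0.1328 mol
m = 0.1328 × 112.41 = 14.9 g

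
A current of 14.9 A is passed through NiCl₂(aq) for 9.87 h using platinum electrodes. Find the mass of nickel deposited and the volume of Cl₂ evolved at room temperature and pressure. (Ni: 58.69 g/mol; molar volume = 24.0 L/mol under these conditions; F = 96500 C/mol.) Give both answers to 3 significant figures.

Q = 14.9 × 35532 = 5.294×10^5 C; n(e⁻) = 5.294×10^5 / 96500 = 5.486 mol
Cathode: Ni²⁺ + 2e⁻ → Ni → n(Ni) = 5.486/2 = 2.743 mol → 161 g
Anode: 2Cl⁻ → Cl₂ + 2e⁻ → n(Cl₂) = 5.486/2 = 2.743 mol → 65.8 L

161 g Ni; 65.8 L Cl₂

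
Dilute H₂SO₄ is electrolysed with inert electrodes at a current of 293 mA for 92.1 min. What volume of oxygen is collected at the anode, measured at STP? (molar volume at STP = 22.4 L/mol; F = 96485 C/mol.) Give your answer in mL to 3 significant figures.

94.0 mL

Charge passed = 0.293 × 5526 = 1619 C
n(e⁻) = Q/F = 1619/96485 = 0.01678 mol
2H₂O → O₂ + 4H⁺ + 4e⁻, so n(O₂) = 0.01678 / 4 = 0.004195 mol
V = 0.004195 × 22.4 = 0.09397 L
= 94.0 mL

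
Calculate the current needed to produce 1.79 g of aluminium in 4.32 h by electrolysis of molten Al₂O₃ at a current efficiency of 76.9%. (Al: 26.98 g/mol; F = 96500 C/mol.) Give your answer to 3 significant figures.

1.61 A

n(Al) = 1.79 / 26.98 = 0.06635 mol
Al³⁺ + 3e⁻ → Al, so n(e⁻) = 3 × 0.06635 = 0.1991 mol
Q = 0.1991 × 96500 / 0.769 = 24980 C
I = Q / t = 24980 / 15552 s = 1.61 A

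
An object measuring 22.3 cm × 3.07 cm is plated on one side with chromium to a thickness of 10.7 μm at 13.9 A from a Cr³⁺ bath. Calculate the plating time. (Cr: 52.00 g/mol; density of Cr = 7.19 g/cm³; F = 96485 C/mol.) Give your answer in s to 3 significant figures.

Plated area = 22.3 × 3.07 = 68.46 cm²
Volume = 68.46 × 10.7×10⁻⁴ cm = 0.07325 cm³
m(Cr) = 0.07325 × 7.19 = 0.5267 g
n(Cr) = 0.5267 / 52.00 = 0.01013 mol; n(e⁻) = 3 × 0.01013 = 0.03039 mol
Q = 0.03039 × 96485 = 2932 C
t = 2932 / 13.9 = 210.9 s

211 s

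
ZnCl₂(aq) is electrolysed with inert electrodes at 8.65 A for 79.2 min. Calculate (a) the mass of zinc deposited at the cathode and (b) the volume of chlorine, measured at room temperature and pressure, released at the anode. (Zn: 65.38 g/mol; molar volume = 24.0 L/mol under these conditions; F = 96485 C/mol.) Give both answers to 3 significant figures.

Q = 8.65 × 4752 = 41100 C; n(e⁻) = 41100 / 96485 = 0.4260 mol
Cathode: Zn²⁺ + 2e⁻ → Zn → n(Zn) = 0.4260/2 = 0.2130 mol → 13.9 g
Anode: 2Cl⁻ → Cl₂ + 2e⁻ → n(Cl₂) = 0.4260/2 = 0.2130 mol → 5.11 L

13.9 g Zn; 5.11 L Cl₂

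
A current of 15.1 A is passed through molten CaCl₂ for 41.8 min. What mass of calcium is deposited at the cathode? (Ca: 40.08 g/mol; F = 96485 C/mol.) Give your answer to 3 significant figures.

Charge passed = 15.1 × 2508 = 37870 C
Moles of electrons = 37870 / 96485 = 0.3925 mol
Ca²⁺ + 2e⁻ → Ca, so n(Ca) = 0.3925 / 2 = 0.1963 mol
m = 0.1963 × 40.08 = 7.87 g

7.87 g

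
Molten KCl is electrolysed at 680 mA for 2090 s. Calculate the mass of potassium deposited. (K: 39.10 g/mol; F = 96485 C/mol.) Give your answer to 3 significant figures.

Charge passed = 0.680 × 2090 = 1421 C
Moles of electrons = 1421 / 96485 = 0.01473 mol
K⁺ + e⁻ → K, so n(K) = 0.01473 mol
m = 0.01473 × 39.10 = 0.576 g

0.576 g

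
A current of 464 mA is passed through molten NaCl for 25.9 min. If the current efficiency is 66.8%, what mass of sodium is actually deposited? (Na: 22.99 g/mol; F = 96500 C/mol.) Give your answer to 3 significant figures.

0.115 g

Q = 0.464 × 1554 = 721.1 C
n(e⁻) = 721.1 / 96500 = 0.007473 mol
Na⁺ + e⁻ → Na, so theoretical m(Na) = 0.007473 × 22.99 = 0.1718 g
Actual mass = 66.8% × 0.1718 = 0.115 g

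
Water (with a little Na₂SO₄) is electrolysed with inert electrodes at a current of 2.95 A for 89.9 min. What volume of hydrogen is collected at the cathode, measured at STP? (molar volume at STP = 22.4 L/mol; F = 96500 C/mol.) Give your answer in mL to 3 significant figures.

1850 mL

Q = It = 2.95 × 5394 = 15910 C
Moles of electrons = 15910 / 96500 = 0.1649 mol
2H⁺ + 2e⁻ → H₂, so n(H₂) = 0.1649 / 2 = 0.08245 mol
V = 0.08245 × 22.4 = 1.847 L
= 1850 mL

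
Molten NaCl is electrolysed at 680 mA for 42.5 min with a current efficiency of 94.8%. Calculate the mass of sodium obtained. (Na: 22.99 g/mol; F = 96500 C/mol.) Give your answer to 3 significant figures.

0.392 g

Q = 0.680 × 2550 = 1734 C
n(e⁻) = 1734 / 96500 = 0.01797 mol
Na⁺ + e⁻ → Na, so theoretical m(Na) = 0.01797 × 22.99 = 0.4131 g
Actual mass = 94.8% × 0.4131 = 0.392 g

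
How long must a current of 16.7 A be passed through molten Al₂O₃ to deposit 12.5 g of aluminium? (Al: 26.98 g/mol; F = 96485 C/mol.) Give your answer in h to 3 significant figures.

2.23 h

n(Al) = 12.5 / 26.98 = 0.4633 mol
Al³⁺ + 3e⁻ → Al, so n(e⁻) = 3 × 0.4633 = 1.390 mol
Q = 1.390 × 96485 = 1.341×10^5 C
t = Q / I = 1.341×10^5 / 16.7 = 8030 s = 2.23 h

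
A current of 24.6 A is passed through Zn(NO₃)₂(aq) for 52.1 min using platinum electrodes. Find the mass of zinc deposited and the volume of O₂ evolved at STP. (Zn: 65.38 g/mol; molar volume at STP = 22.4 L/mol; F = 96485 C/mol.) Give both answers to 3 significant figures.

26.1 g Zn; 4.46 L O₂

Q = 24.6 × 3126 = 76900 C; n(e⁻) = 76900 / 96485 = 0.7970 mol
Cathode: Zn²⁺ + 2e⁻ → Zn → n(Zn) = 0.7970/2 = 0.3985 mol → 26.1 g
Anode: 2H₂O → O₂ + 4H⁺ + 4e⁻ → n(O₂) = 0.7970/4 = 0.1993 mol → 4.46 L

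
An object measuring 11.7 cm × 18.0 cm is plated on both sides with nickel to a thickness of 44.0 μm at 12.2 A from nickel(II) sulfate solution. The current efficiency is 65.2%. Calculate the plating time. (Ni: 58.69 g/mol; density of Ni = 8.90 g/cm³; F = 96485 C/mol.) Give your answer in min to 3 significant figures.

Plated area = 2 × 11.7 × 18.0 = 421.2 cm²
Volume = 421.2 × 44.0×10⁻⁴ cm = 1.853 cm³
m(Ni) = 1.853 × 8.90 = 16.49 g
n(Ni) = 16.49 / 58.69 = 0.2810 mol; n(e⁻) = 2 × 0.2810 = 0.5620 mol
Q = 0.5620 × 96485 / 0.652 = 83170 C
t = 83170 / 12.2 = 6817 s = 114 min

114 min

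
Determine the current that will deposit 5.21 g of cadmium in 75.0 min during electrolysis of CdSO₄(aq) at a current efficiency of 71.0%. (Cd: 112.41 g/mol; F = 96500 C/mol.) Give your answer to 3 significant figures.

n(Cd) = 5.21 / 112.41 = 0.04635 mol
Cd²⁺ + 2e⁻ → Cd, so n(e⁻) = 2 × 0.04635 = 0.09270 mol
Q = 0.09270 × 96500 / 0.710 = 12600 C
I = Q / t = 12600 / 4500 s = 2.80 A

2.80 A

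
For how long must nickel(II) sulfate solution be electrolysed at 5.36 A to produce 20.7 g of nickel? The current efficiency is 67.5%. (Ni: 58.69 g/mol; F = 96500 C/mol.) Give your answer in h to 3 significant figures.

n(Ni) = 20.7 / 58.69 = 0.3527 mol
Ni²⁺ + 2e⁻ → Ni, so n(e⁻) = 2 × 0.3527 = 0.7054 mol
Q = 0.7054 × 96500 / 0.675 = 1.008×10^5 C
t = Q / I = 1.008×10^5 / 5.36 = 18810 s = 5.23 h

5.23 h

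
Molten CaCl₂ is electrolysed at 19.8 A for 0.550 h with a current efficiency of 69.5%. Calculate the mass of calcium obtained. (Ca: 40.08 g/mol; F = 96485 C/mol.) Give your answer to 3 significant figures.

5.66 g

Q = 19.8 × 1980 = 39200 C
n(e⁻) = 39200 / 96485 = 0.4063 mol
Ca²⁺ + 2e⁻ → Ca, so theoretical m(Ca) = 0.2032 × 40.08 = 8.144 g
Actual mass = 69.5% × 8.144 = 5.66 g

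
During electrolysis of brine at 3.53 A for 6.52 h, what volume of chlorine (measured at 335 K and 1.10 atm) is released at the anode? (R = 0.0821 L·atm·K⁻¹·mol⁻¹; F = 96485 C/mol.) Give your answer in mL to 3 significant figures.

10700 mL

Q = 3.53 A × 23472 s = 82860 C
n(e⁻) = Q/F = 82860/96485 = 0.8588 mol
2Cl⁻ → Cl₂ + 2e⁻, so n(Cl₂) = 0.8588 / 2 = 0.4294 mol
V = nRT/P = 0.4294 × 0.0821 × 335 / 1.10 = 10.74 L
= 10700 mL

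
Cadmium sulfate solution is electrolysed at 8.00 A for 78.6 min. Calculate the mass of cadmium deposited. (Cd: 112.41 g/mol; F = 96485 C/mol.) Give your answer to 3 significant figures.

22.0 g

Q = 8.00 A × 4716 s = 37730 C
n(e⁻) = 37730 / 96485 = 0.3910 mol
Cd²⁺ + 2e⁻ → Cd, so n(Cd) = 0.3910 / 2 = 0.1955 mol
m = 0.1955 × 112.41 = 22.0 g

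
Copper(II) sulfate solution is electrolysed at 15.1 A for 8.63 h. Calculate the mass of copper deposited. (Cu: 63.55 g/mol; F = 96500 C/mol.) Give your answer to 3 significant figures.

Q = 15.1 A × 31068 s = 4.691×10^5 C
n(e⁻) = 4.691×10^5 / 96500 = 4.861 mol
Cu²⁺ + 2e⁻ → Cu, so n(Cu) = 4.861 / 2 = 2.431 mol
m = 2.431 × 63.55 = 154 g

154 g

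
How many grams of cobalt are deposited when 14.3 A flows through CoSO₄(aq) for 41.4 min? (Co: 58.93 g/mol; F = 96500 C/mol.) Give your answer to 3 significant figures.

10.8 g

Q = 14.3 A × 2484 s = 35520 C
Moles of electrons = 35520 / 96500 = 0.3681 mol
Co²⁺ + 2e⁻ → Co, so n(Co) = 0.3681 / 2 = 0.1841 mol
m = 0.1841 × 58.93 = 10.8 g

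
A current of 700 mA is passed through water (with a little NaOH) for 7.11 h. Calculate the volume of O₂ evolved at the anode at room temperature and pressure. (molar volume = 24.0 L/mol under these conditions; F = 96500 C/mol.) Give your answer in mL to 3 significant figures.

Charge passed = 0.700 × 25596 = 17920 C
n(e⁻) = Q/F = 17920/96500 = 0.1857 mol
2H₂O → O₂ + 4H⁺ + 4e⁻, so n(O₂) = 0.1857 / 4 = 0.04643 mol
V = 0.04643 × 24.0 = 1.114 L
= 1110 mL

1110 mL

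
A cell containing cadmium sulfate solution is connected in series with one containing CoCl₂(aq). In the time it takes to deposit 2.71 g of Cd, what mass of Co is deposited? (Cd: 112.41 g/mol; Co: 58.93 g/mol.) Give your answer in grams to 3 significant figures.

n(Cd) = 2.71 / 112.41 = 0.02411 mol
Cd²⁺ + 2e⁻ → Cd, so n(e⁻) = 2 × 0.02411 = 0.04822 mol
Since the cells are in series, n(e⁻) in the Co cell is also 0.04822 mol.
Co²⁺ + 2e⁻ → Co, so n(Co) = 0.04822 / 2 = 0.02411 mol
m(Co) = 0.02411 × 58.93 = 1.42 g

1.42 g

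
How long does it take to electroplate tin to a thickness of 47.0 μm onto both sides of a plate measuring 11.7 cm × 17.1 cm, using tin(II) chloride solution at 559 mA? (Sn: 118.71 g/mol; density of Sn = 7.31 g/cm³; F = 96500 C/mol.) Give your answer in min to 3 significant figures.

Plated area = 2 × 11.7 × 17.1 = 400.1 cm²
Volume = 400.1 × 47.0×10⁻⁴ cm = 1.880 cm³
m(Sn) = 1.880 × 7.31 = 13.74 g
n(Sn) = 13.74 / 118.71 = 0.1157 mol; n(e⁻) = 2 × 0.1157 = 0.2314 mol
Q = 0.2314 × 96500 = 22330 C
t = 22330 / 0.559 = 39950 s = 666 min

666 min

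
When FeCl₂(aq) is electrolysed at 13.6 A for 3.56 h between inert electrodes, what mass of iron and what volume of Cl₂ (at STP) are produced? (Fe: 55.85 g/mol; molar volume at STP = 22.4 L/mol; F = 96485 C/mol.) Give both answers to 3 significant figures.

Q = 13.6 × 12816 = 1.743×10^5 C; n(e⁻) = 1.743×10^5 / 96485 = 1.806 mol
Cathode: Fe²⁺ + 2e⁻ → Fe → n(Fe) = 1.806/2 = 0.9030 mol → 50.4 g
Anode: 2Cl⁻ → Cl₂ + 2e⁻ → n(Cl₂) = 1.806/2 = 0.9030 mol → 20.2 L

50.4 g Fe; 20.2 L Cl₂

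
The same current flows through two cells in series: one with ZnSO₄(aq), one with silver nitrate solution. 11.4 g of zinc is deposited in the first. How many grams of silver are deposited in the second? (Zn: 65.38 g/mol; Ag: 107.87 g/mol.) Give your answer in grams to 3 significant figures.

n(Zn) = 11.4 / 65.38 = 0.1744 mol
Zn²⁺ + 2e⁻ → Zn, so n(e⁻) = 2 × 0.1744 = 0.3488 mol
The cells are in series, so the same charge (and hence the same n(e⁻) = 0.3488 mol) passes through both.
Ag⁺ + e⁻ → Ag, so n(Ag) = 0.3488 mol
m(Ag) = 0.3488 × 107.87 = 37.6 g

37.6 g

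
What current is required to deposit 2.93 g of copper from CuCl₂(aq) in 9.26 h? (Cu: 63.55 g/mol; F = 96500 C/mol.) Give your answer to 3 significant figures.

n(Cu) = 2.93 / 63.55 = 0.04611 mol
Cu²⁺ + 2e⁻ → Cu, so n(e⁻) = 2 × 0.04611 = 0.09222 mol
Q = 0.09222 × 96500 = 8899 C
I = Q / t = 8899 / 33336 s = 0.267 A

0.267 A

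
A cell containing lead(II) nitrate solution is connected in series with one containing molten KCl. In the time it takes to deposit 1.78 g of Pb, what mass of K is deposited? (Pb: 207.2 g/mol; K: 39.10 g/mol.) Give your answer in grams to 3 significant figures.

0.672 g

n(Pb) = 1.78 / 207.2 = 0.008591 mol
Pb²⁺ + 2e⁻ → Pb, so n(e⁻) = 2 × 0.008591 = 0.01718 mol
The cells are in series, so the same charge (and hence the same n(e⁻) = 0.01718 mol) passes through both.
K⁺ + e⁻ → K, so n(K) = 0.01718 mol
m(K) = 0.01718 × 39.10 = 0.672 g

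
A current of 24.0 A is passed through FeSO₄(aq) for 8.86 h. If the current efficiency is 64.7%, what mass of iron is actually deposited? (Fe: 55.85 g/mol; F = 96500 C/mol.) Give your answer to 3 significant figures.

143 g

Q = 24.0 × 31896 = 7.655×10^5 C
n(e⁻) = 7.655×10^5 / 96500 = 7.933 mol
Fe²⁺ + 2e⁻ → Fe, so theoretical m(Fe) = 3.967 × 55.85 = 221.6 g
Actual mass = 64.7% × 221.6 = 143 g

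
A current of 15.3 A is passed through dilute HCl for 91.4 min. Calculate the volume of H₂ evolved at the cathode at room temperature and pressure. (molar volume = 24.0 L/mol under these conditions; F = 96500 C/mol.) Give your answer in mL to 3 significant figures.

Charge passed = 15.3 × 5484 = 83910 C
n(e⁻) = Q/F = 83910/96500 = 0.8695 mol
2H⁺ + 2e⁻ → H₂, so n(H₂) = 0.8695 / 2 = 0.4348 mol
V = 0.4348 × 24.0 = 10.44 L
= 10400 mL

10400 mL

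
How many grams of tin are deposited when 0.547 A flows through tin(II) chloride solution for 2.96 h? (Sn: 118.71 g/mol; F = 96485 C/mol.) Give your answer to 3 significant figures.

3.59 g

Q = 0.547 A × 10656 s = 5829 C
n(e⁻) = 5829 / 96485 = 0.06041 mol
Sn²⁺ + 2e⁻ → Sn, so n(Sn) = 0.06041 / 2 = 0.03021 mol
m = 0.03021 × 118.71 = 3.59 g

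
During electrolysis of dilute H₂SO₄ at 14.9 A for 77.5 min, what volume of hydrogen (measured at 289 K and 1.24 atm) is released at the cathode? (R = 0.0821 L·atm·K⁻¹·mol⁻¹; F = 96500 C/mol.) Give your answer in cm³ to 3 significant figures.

Charge passed = 14.9 × 4650 = 69290 C
n(e⁻) = Q/F = 69290/96500 = 0.7180 mol
2H⁺ + 2e⁻ → H₂, so n(H₂) = 0.7180 / 2 = 0.3590 mol
V = nRT/P = 0.3590 × 0.0821 × 289 / 1.24 = 6.869 L
= 6870 cm³

6870 cm³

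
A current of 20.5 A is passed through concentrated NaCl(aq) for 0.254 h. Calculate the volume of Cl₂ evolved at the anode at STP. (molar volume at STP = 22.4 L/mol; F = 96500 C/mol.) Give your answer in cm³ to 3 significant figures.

2180 cm³

Q = 20.5 A × 914.4 s = 18750 C
Moles of electrons = 18750 / 96500 = 0.1943 mol
2Cl⁻ → Cl₂ + 2e⁻, so n(Cl₂) = 0.1943 / 2 = 0.09715 mol
V = 0.09715 × 22.4 = 2.176 L
= 2180 cm³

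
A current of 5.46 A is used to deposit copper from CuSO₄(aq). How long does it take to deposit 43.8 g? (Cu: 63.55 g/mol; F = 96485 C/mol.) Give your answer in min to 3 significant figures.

406 min

n(Cu) = 43.8 / 63.55 = 0.6892 mol
Cu²⁺ + 2e⁻ → Cu, so n(e⁻) = 2 × 0.6892 = 1.378 mol
Q = 1.378 × 96485 = 1.330×10^5 C
t = Q / I = 1.330×10^5 / 5.46 = 24360 s = 406 min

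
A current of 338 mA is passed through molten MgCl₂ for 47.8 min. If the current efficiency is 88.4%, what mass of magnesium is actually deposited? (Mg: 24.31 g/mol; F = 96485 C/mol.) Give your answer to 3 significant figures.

Q = 0.338 × 2868 = 969.4 C
n(e⁻) = 969.4 / 96485 = 0.01005 mol
Mg²⁺ + 2e⁻ → Mg, so theoretical m(Mg) = 0.005025 × 24.31 = 0.1222 g
Actual mass = 88.4% × 0.1222 = 0.108 g

0.108 g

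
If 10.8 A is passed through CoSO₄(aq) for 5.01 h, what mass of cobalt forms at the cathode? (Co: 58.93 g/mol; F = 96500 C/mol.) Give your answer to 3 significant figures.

Q = 10.8 A × 18036 s = 1.948×10^5 C
Moles of electrons = 1.948×10^5 / 96500 = 2.019 mol
Co²⁺ + 2e⁻ → Co, so n(Co) = 2.019 / 2 = 1.010 mol
m = 1.010 × 58.93 = 59.5 g

59.5 g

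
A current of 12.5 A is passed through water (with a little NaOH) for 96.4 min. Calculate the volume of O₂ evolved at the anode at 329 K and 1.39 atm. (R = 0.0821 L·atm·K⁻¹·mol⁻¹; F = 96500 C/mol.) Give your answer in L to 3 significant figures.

3.64 L

Charge passed = 12.5 × 5784 = 72300 C
n(e⁻) = Q/F = 72300/96500 = 0.7492 mol
2H₂O → O₂ + 4H⁺ + 4e⁻, so n(O₂) = 0.7492 / 4 = 0.1873 mol
V = nRT/P = 0.1873 × 0.0821 × 329 / 1.39 = 3.640 L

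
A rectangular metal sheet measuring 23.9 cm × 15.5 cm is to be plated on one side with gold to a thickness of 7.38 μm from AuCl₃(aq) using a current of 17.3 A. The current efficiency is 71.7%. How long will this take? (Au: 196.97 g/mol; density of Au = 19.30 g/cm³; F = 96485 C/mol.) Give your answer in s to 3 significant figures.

Plated area = 23.9 × 15.5 = 370.5 cm²
Volume = 370.5 × 7.38×10⁻⁴ cm = 0.2734 cm³
m(Au) = 0.2734 × 19.30 = 5.277 g
n(Au) = 5.277 / 196.97 = 0.02679 mol; n(e⁻) = 3 × 0.02679 = 0.08037 mol
Q = 0.08037 × 96485 / 0.717 = 10820 C
t = 10820 / 17.3 = 625.4 s

625 s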